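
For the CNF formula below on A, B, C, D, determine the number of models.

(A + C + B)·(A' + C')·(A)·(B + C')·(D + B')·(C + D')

There are 2^4 = 16 truth assignments over (A, B, C, D).
Check each against the 6 clauses (columns in the order A, B, C, D):
  F F F F  ✗ fails (A + C + B)
  F F F T  ✗ fails (A + C + B)
  F F T F  ✗ fails (A)
  F F T T  ✗ fails (A)
  F T F F  ✗ fails (A)
  F T F T  ✗ fails (A)
  F T T F  ✗ fails (A)
  F T T T  ✗ fails (A)
  T F F F  ✓ satisfies all
  T F F T  ✗ fails (C + D')
  T F T F  ✗ fails (A' + C')
  T F T T  ✗ fails (A' + C')
  T T F F  ✗ fails (D + B')
  T T F T  ✗ fails (C + D')
  T T T F  ✗ fails (A' + C')
  T T T T  ✗ fails (A' + C')
1 of the 16 rows is a model.

1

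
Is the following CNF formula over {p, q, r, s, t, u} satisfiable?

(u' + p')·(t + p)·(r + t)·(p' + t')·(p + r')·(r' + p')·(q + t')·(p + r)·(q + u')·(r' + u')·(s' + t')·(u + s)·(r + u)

Branch on u: set u = 0.
The clause (s) is unit, so s = 1.
The clause (t') is unit, so t = 0.
The clause (p) is unit, so p = 1.
The clause (r) is unit, so r = 1.
Now (r') is unsatisfied and unit — conflict.
So u must be the other value — set u = 1.
The clause (p') is unit, so p = 0.
The clause (t) is unit, so t = 1.
The clause (r') is unit, so r = 0.
Now (r) is unsatisfied and unit — conflict.
Neither u = 1 nor u = 0 works.
No assignment satisfies every clause.

No, unsatisfiable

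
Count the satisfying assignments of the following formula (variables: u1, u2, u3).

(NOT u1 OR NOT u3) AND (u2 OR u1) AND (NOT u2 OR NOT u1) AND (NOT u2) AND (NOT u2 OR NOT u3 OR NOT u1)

1

There are 2^3 = 8 truth assignments over (u1, u2, u3).
Check each against the 5 clauses (columns in the order u1, u2, u3):
  F F F  ✗ fails (u2 OR u1)
  F F T  ✗ fails (u2 OR u1)
  F T F  ✗ fails (NOT u2)
  F T T  ✗ fails (NOT u2)
  T F F  ✓ satisfies all
  T F T  ✗ fails (NOT u1 OR NOT u3)
  T T F  ✗ fails (NOT u2 OR NOT u1)
  T T T  ✗ fails (NOT u1 OR NOT u3)
1 of the 8 rows is a model.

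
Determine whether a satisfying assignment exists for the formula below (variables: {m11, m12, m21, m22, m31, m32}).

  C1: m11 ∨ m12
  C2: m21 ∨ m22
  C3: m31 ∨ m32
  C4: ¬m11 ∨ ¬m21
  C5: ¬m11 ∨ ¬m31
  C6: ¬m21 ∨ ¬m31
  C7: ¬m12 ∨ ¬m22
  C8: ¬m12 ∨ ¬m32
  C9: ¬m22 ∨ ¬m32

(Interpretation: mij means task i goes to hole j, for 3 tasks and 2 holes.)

Unsatisfiable

Suppose m11 = True.
Unit clause (¬m21) forces m21 = False.
Unit clause (m22) forces m22 = True.
Unit clause (¬m31) forces m31 = False.
Unit clause (m32) forces m32 = True.
Now (¬m32) is unsatisfied and unit — conflict.
Backtrack on m11: now try m11 = False.
Unit clause (m12) forces m12 = True.
Unit clause (¬m22) forces m22 = False.
Unit clause (m21) forces m21 = True.
Unit clause (¬m31) forces m31 = False.
Unit clause (m32) forces m32 = True.
Now (¬m32) is unsatisfied and unit — conflict.
Neither m11 = True nor m11 = False works.
No assignment satisfies every clause.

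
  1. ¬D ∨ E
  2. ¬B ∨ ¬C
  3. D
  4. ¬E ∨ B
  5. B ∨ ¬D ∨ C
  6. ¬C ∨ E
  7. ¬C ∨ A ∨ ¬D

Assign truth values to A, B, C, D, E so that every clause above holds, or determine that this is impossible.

A=True,  B=True,  C=False,  D=True,  E=True

From the singleton clause (D), D = True.
From the singleton clause (E), E = True.
From the singleton clause (B), B = True.
From the singleton clause (¬C), C = False.
Every clause is now satisfied; A is unconstrained.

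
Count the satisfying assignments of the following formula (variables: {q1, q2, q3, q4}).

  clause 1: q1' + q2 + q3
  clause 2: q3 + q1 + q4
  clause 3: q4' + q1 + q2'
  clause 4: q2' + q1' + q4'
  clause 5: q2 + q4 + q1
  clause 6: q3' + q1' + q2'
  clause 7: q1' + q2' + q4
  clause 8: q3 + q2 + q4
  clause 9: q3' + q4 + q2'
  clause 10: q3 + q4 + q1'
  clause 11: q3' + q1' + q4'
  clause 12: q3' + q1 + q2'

3

There are 2^4 = 16 truth assignments over (q1, q2, q3, q4).
Check each against the 12 clauses (columns in the order q1, q2, q3, q4):
  F F F F  ✗ fails (q3 + q1 + q4)
  F F F T  ✓ satisfies all
  F F T F  ✗ fails (q2 + q4 + q1)
  F F T T  ✓ satisfies all
  F T F F  ✗ fails (q3 + q1 + q4)
  F T F T  ✗ fails (q4' + q1 + q2')
  F T T F  ✗ fails (q3' + q4 + q2')
  F T T T  ✗ fails (q4' + q1 + q2')
  T F F F  ✗ fails (q1' + q2 + q3)
  T F F T  ✗ fails (q1' + q2 + q3)
  T F T F  ✓ satisfies all
  T F T T  ✗ fails (q3' + q1' + q4')
  T T F F  ✗ fails (q1' + q2' + q4)
  T T F T  ✗ fails (q2' + q1' + q4')
  T T T F  ✗ fails (q3' + q1' + q2')
  T T T T  ✗ fails (q2' + q1' + q4')
3 of the 16 rows are models.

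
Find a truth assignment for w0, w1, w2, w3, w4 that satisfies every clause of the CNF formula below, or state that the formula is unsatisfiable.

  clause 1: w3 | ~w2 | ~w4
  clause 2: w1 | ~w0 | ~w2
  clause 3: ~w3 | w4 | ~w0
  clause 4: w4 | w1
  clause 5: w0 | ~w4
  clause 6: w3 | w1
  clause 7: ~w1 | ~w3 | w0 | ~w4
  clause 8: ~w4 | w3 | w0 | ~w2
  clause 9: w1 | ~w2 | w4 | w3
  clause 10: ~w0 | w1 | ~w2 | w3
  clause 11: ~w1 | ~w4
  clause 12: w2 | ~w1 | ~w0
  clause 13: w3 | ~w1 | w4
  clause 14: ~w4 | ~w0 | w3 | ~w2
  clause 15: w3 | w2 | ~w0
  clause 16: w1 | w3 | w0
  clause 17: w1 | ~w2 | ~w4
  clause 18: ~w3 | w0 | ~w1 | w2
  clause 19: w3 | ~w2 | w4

w0: 0, w1: 1, w2: 1, w3: 1, w4: 0

Suppose w4 = 0.
The clause (w1) is unit, so w1 = 1.
The clause (w3) is unit, so w3 = 1.
The clause (~w0) is unit, so w0 = 0.
The clause (w2) is unit, so w2 = 1.
Every clause now holds.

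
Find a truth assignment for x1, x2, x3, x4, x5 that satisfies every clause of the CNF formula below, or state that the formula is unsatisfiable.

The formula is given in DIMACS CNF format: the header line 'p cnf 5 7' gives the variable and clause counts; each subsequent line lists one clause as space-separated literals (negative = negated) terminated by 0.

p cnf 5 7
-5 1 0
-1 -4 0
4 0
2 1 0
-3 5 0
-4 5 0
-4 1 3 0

(x4) alone gives x4 = True.
(¬x1) alone gives x1 = False.
(¬x5) alone gives x5 = False.
Now (x5) is unsatisfied and unit — conflict.

UNSATISFIABLE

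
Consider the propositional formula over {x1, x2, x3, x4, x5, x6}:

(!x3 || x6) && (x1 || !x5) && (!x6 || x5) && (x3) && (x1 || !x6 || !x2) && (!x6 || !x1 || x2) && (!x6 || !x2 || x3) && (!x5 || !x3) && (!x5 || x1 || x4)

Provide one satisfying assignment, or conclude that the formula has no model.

UNSATISFIABLE

The clause (x3) is unit, so x3 = true.
The clause (x6) is unit, so x6 = true.
The clause (x5) is unit, so x5 = true.
But (!x5) is also a unit clause — contradiction.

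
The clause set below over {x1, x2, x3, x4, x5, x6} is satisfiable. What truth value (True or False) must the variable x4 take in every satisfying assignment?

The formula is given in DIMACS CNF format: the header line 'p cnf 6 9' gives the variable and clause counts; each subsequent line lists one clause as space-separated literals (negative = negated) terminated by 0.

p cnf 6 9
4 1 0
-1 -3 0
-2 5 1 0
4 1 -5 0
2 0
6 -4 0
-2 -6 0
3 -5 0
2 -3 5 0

Suppose x4 = True.
The clause (x2) is unit, so x2 = True.
The clause (x6) is unit, so x6 = True.
That conflicts with the unit clause (¬x6).
So every satisfying assignment has x4 = False.

False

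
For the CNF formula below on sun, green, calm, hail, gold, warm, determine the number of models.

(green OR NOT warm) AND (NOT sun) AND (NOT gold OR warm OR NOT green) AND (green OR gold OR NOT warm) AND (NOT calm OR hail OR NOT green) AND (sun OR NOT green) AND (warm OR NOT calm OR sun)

4

There are 2^6 = 64 truth assignments over (sun, green, calm, hail, gold, warm).
Split on calm. With calm = true, the clauses containing calm are satisfied and NOT calm drops from the rest; 0 of the 2^5 = 32 assignments to the other variables satisfy what remains.
With calm = false, by the same count on the reduced clause set, 4 assignments work.
Total: 0 + 4 = 4.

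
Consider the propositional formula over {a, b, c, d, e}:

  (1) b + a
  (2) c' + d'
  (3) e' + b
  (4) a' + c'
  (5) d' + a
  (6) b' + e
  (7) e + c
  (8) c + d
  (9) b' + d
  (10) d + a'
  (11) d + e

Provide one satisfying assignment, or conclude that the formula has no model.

a=1, b=1, c=0, d=1, e=1

Try b = 1.
From the singleton clause (e), e = 1.
From the singleton clause (d), d = 1.
From the singleton clause (c'), c = 0.
From the singleton clause (a), a = 1.
This assignment satisfies each clause.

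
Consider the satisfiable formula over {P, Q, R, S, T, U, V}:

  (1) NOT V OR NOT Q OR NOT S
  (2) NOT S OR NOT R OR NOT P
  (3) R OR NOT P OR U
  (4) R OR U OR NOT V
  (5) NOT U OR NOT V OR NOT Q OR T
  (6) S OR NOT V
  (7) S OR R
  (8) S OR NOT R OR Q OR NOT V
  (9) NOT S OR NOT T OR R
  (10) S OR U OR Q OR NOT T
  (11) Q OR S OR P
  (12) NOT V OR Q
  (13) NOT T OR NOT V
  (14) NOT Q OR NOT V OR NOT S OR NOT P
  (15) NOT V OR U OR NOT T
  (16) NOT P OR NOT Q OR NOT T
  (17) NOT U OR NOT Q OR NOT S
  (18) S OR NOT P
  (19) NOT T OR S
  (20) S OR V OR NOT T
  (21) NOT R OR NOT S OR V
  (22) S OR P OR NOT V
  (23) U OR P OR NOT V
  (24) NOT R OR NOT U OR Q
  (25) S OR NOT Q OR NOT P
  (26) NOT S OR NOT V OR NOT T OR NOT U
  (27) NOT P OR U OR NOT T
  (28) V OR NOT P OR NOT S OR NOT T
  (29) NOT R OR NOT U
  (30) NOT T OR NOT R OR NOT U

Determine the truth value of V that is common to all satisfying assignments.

False

Suppose V = true.
Unit clause (S) forces S = true.
Unit clause (NOT Q) forces Q = false.
Now (Q) is unsatisfied and unit — conflict.
So every satisfying assignment has V = False.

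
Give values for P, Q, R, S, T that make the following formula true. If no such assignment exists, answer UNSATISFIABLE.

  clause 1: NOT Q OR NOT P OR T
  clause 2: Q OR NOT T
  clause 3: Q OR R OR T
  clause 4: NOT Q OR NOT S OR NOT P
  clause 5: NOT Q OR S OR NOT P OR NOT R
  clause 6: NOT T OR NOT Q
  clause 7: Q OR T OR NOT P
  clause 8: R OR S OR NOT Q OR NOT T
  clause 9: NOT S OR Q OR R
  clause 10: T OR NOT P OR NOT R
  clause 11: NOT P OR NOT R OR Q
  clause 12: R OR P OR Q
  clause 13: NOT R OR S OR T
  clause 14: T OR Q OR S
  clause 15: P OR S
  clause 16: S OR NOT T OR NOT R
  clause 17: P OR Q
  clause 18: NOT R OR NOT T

Branch on Q: set Q = true.
Unit clause (NOT T) forces T = false.
Unit clause (NOT P) forces P = false.
Unit clause (S) forces S = true.
No clause remains; R is free.

P: false, Q: true, R: true, S: true, T: false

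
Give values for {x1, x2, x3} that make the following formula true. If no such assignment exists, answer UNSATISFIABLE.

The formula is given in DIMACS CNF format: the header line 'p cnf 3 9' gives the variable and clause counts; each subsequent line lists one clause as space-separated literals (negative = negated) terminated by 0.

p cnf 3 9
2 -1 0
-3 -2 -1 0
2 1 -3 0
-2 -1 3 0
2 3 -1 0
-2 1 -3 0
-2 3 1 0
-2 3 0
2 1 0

Case x2 = True:
(x3) alone gives x3 = True.
(¬x1) alone gives x1 = False.
That conflicts with the unit clause (x1).
That branch fails; take x2 = False instead.
(¬x1) alone gives x1 = False.
That conflicts with the unit clause (x1).
Neither x2 = True nor x2 = False works.

UNSATISFIABLE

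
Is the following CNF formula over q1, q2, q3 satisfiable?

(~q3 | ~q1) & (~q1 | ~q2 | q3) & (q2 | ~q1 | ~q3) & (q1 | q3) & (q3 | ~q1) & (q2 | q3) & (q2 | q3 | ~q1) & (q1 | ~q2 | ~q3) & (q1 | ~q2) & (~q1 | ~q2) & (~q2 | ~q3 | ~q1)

Yes, satisfiable

Case q3 = 1:
From the singleton clause (~q1), q1 = 0.
From the singleton clause (~q2), q2 = 0.
Every clause now holds.
A satisfying assignment: q1: 0,  q2: 0,  q3: 1.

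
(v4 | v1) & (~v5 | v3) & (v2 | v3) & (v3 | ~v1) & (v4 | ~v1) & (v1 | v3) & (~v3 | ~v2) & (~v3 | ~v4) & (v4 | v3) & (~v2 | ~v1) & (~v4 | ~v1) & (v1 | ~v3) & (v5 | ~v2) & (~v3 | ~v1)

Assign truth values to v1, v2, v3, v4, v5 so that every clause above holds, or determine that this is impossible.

Branch on v4: set v4 = 1.
From the singleton clause (~v3), v3 = 0.
From the singleton clause (~v5), v5 = 0.
From the singleton clause (v2), v2 = 1.
That conflicts with the unit clause (~v2).
That branch fails; take v4 = 0 instead.
From the singleton clause (v1), v1 = 1.
That conflicts with the unit clause (~v1).
Either choice for v4 ends in contradiction.

UNSATISFIABLE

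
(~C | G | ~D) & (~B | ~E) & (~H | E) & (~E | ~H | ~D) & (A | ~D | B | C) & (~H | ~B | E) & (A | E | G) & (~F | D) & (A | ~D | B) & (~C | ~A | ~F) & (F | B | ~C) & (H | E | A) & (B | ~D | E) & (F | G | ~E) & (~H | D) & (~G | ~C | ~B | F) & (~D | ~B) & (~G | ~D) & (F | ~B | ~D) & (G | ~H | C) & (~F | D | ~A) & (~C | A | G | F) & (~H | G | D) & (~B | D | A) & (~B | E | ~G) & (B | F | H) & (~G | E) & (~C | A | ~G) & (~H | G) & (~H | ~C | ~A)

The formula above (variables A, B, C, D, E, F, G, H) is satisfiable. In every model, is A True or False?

Suppose A = 0.
Try B = 0.
(~D) alone gives D = 0.
(~F) alone gives F = 0.
(~C) alone gives C = 0.
(~H) alone gives H = 0.
That conflicts with the unit clause (H).
Undo B and try B = 1.
(~E) alone gives E = 0.
(~H) alone gives H = 0.
That conflicts with the unit clause (H).
Both values of B lead to a conflict.
So every satisfying assignment has A = True.

True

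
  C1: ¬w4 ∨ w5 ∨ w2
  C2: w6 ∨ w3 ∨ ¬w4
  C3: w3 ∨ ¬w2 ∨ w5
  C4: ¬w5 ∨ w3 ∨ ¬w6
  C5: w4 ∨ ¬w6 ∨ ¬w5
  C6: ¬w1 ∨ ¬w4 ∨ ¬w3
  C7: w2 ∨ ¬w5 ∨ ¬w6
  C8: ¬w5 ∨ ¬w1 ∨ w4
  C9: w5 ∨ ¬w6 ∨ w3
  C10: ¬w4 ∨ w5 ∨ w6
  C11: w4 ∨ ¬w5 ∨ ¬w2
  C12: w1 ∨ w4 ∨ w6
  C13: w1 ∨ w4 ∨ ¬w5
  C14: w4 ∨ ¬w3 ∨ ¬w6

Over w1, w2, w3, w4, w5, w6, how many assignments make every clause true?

There are 2^6 = 64 truth assignments over (w1, w2, w3, w4, w5, w6).
Split on w3. With w3 = True, the clauses containing w3 are satisfied and ¬w3 drops from the rest; 6 of the 2^5 = 32 assignments to the other variables satisfy what remains.
With w3 = False, by the same count on the reduced clause set, 1 assignment works.
Total: 6 + 1 = 7.

7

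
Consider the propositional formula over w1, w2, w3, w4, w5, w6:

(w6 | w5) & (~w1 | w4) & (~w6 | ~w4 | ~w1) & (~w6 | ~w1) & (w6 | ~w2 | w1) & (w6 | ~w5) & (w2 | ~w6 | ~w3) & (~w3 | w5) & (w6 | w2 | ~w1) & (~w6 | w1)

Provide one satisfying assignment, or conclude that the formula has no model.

Branch on w6: set w6 = 1.
The clause (~w1) is unit, so w1 = 0.
That conflicts with the unit clause (w1).
Backtrack on w6: now try w6 = 0.
The clause (w5) is unit, so w5 = 1.
That conflicts with the unit clause (~w5).
Neither w6 = 1 nor w6 = 0 works.

UNSATISFIABLE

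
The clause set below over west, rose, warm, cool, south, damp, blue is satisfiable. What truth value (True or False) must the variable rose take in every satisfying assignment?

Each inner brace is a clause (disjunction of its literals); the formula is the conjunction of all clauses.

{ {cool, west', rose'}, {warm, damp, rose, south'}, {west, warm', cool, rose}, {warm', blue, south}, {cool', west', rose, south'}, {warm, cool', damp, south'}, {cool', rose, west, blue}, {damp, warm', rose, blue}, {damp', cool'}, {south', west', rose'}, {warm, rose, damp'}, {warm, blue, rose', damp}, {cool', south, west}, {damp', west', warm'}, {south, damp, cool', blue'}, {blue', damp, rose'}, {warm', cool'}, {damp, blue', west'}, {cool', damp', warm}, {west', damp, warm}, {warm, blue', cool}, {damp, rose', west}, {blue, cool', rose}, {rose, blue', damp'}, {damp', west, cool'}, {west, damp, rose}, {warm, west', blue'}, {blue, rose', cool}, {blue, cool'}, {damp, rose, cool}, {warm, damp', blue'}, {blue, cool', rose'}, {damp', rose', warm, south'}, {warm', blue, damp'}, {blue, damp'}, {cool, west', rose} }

True

Suppose rose = 0.
Branch on damp: set damp = 0.
(west) alone gives west = 1.
(blue') alone gives blue = 0.
(warm') alone gives warm = 0.
Now (warm) is unsatisfied and unit — conflict.
So damp must be the other value — set damp = 1.
(cool') alone gives cool = 0.
(warm) alone gives warm = 1.
(west) alone gives west = 1.
Now (west') is unsatisfied and unit — conflict.
Both values of damp lead to a conflict.
So every satisfying assignment has rose = True.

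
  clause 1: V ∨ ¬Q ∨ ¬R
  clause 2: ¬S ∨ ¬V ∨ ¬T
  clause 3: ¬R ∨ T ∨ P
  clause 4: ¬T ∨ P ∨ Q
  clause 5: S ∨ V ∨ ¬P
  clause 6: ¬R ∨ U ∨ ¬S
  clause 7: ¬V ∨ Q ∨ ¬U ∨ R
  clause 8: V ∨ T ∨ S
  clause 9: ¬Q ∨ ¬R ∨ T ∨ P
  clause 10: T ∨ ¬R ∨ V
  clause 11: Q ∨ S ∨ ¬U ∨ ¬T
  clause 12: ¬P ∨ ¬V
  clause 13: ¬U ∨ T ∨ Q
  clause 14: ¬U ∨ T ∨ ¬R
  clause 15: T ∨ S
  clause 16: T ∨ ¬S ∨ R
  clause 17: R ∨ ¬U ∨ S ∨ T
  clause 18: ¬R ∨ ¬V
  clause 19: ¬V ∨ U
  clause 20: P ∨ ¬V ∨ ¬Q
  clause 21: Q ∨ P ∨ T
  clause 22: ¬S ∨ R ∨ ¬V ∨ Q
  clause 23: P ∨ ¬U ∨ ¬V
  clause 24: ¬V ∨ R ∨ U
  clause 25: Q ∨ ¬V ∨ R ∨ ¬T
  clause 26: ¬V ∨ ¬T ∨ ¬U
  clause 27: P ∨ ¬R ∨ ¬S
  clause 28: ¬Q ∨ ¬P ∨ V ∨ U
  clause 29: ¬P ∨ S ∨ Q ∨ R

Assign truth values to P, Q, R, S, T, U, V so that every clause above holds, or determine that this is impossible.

Branch on P: set P = False.
Branch on R: set R = False.
Branch on T: set T = True.
The clause (Q) is unit, so Q = True.
The clause (¬V) is unit, so V = False.
Every clause is now satisfied; S, U are unconstrained.

P ↦ False; Q ↦ True; R ↦ False; S ↦ False; T ↦ True; U ↦ True; V ↦ False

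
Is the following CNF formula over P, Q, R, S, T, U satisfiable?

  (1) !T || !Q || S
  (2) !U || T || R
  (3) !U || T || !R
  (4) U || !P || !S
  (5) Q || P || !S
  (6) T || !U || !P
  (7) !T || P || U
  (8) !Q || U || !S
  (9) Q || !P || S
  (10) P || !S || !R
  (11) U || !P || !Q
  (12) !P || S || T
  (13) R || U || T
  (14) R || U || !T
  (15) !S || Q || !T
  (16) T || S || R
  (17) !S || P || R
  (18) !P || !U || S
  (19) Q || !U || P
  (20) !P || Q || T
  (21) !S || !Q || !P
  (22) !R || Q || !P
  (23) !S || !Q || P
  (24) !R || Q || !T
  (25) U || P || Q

Yes

Try T = false.
Try U = false.
From the singleton clause (R), R = true.
Try P = false.
From the singleton clause (!S), S = false.
From the singleton clause (Q), Q = true.
All clauses are satisfied.
A satisfying assignment: P=false,  Q=true,  R=true,  S=false,  T=false,  U=false.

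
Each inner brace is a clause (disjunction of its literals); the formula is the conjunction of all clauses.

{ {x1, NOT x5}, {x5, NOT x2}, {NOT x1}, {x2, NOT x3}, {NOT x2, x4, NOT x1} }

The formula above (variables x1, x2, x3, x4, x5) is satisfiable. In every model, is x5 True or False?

False

Suppose x5 = true.
The clause (x1) is unit, so x1 = true.
Now (NOT x1) is unsatisfied and unit — conflict.
So every satisfying assignment has x5 = False.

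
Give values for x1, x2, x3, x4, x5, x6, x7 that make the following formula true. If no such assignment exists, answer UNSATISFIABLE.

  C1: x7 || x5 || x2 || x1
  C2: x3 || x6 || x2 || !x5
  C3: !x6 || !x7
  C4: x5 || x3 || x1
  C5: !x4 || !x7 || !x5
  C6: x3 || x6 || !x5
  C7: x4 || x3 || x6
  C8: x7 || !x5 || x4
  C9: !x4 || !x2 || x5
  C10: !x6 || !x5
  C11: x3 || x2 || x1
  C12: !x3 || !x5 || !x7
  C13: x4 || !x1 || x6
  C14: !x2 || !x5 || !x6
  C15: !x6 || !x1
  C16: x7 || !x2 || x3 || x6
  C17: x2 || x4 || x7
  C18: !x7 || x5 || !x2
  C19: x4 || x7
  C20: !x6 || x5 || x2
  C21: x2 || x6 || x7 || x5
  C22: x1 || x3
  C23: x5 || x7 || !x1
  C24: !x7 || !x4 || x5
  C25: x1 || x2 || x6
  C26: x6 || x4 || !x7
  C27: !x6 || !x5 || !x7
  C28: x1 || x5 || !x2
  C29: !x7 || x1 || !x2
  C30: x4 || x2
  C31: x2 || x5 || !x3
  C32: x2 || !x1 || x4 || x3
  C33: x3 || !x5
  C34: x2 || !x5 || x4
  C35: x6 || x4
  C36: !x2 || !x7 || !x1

x1 ↦ true,  x2 ↦ false,  x3 ↦ true,  x4 ↦ true,  x5 ↦ true,  x6 ↦ false,  x7 ↦ false

Branch on x6: set x6 = false.
(x4) alone gives x4 = true.
Branch on x7: set x7 = false.
Branch on x3: set x3 = true.
Branch on x2: set x2 = false.
(x5) alone gives x5 = true.
(x1) alone gives x1 = true.
Every clause now holds.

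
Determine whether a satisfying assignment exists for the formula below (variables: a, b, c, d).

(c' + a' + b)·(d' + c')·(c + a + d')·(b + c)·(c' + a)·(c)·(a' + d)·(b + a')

Unit clause (c) forces c = 1.
Unit clause (d') forces d = 0.
Unit clause (a) forces a = 1.
But (a') is also a unit clause — contradiction.
No assignment satisfies every clause.

No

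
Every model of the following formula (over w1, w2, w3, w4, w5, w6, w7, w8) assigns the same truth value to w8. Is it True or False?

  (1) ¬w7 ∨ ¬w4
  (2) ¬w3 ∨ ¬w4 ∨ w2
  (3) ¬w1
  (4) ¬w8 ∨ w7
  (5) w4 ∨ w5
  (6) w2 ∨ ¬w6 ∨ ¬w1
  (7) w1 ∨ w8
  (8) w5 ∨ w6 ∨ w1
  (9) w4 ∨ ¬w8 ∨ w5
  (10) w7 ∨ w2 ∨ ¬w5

Suppose w8 = False.
(¬w1) alone gives w1 = False.
That conflicts with the unit clause (w1).
So every satisfying assignment has w8 = True.

True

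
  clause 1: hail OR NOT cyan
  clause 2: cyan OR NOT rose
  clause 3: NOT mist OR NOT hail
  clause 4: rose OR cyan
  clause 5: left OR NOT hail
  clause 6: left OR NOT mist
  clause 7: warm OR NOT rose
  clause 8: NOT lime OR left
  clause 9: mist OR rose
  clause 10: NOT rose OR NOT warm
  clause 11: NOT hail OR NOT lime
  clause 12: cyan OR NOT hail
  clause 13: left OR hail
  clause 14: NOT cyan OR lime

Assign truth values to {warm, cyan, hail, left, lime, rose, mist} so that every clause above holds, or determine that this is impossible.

Try hail = true.
Unit clause (NOT mist) forces mist = false.
Unit clause (left) forces left = true.
Unit clause (rose) forces rose = true.
Unit clause (cyan) forces cyan = true.
Unit clause (warm) forces warm = true.
That conflicts with the unit clause (NOT warm).
So hail must be the other value — set hail = false.
Unit clause (NOT cyan) forces cyan = false.
Unit clause (NOT rose) forces rose = false.
That conflicts with the unit clause (rose).
Neither hail = true nor hail = false works.

UNSATISFIABLE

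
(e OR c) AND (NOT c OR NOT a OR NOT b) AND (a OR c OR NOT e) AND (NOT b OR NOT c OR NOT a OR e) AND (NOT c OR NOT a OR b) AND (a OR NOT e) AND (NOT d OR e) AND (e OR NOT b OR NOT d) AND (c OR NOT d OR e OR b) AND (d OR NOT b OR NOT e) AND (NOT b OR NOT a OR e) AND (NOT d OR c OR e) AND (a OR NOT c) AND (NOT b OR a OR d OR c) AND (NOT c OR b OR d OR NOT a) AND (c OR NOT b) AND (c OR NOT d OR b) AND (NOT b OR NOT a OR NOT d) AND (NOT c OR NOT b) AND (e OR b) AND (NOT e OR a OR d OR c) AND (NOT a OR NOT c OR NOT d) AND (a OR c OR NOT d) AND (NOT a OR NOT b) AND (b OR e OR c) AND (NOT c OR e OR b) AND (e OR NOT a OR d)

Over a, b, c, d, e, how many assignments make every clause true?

1

There are 2^5 = 32 truth assignments over (a, b, c, d, e).
Split on b. With b = true, the clauses containing b are satisfied and NOT b drops from the rest; 0 of the 2^4 = 16 assignments to the other variables satisfy what remains.
With b = false, by the same count on the reduced clause set, 1 assignment works.
(One model: a=T, b=F, c=F, d=F, e=T.)
Total: 0 + 1 = 1.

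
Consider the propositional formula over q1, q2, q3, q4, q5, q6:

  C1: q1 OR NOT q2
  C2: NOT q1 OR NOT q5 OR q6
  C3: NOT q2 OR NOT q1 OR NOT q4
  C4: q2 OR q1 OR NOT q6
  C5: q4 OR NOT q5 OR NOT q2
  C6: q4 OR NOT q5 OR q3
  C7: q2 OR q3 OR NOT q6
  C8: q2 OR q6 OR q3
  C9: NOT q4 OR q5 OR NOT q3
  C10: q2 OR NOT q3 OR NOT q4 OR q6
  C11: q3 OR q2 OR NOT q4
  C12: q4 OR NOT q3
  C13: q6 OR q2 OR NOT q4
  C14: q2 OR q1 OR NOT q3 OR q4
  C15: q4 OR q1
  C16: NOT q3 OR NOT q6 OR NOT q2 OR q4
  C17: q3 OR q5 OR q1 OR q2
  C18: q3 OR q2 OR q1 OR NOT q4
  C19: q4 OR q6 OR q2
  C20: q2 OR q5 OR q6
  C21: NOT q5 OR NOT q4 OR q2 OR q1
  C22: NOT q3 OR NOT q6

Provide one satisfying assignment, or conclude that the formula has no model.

Case q1 = true:
Case q5 = false:
Case q2 = true:
From the singleton clause (NOT q4), q4 = false.
From the singleton clause (NOT q3), q3 = false.
Every clause is now satisfied; q6 is unconstrained.

q1 ↦ true, q2 ↦ true, q3 ↦ false, q4 ↦ false, q5 ↦ false, q6 ↦ true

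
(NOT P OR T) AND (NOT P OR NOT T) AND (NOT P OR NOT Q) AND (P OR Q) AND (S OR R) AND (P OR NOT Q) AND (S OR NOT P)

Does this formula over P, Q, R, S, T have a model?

No, unsatisfiable

Suppose P = false.
(Q) alone gives Q = true.
Now (NOT Q) is unsatisfied and unit — conflict.
So P must be the other value — set P = true.
(T) alone gives T = true.
Now (NOT T) is unsatisfied and unit — conflict.
Neither P = true nor P = false works.
No assignment satisfies every clause.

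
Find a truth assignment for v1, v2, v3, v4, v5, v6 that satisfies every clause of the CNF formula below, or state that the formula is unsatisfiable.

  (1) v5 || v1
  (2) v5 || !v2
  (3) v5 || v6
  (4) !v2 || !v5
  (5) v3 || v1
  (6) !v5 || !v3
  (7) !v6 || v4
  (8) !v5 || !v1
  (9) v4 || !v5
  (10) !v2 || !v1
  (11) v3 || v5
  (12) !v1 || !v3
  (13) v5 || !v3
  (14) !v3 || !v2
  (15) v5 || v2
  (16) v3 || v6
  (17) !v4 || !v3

Try v5 = true.
The clause (!v2) is unit, so v2 = false.
The clause (!v3) is unit, so v3 = false.
The clause (v1) is unit, so v1 = true.
Now (!v1) is unsatisfied and unit — conflict.
That branch fails; take v5 = false instead.
The clause (v1) is unit, so v1 = true.
The clause (!v2) is unit, so v2 = false.
Now (v2) is unsatisfied and unit — conflict.
Neither v5 = true nor v5 = false works.

UNSATISFIABLE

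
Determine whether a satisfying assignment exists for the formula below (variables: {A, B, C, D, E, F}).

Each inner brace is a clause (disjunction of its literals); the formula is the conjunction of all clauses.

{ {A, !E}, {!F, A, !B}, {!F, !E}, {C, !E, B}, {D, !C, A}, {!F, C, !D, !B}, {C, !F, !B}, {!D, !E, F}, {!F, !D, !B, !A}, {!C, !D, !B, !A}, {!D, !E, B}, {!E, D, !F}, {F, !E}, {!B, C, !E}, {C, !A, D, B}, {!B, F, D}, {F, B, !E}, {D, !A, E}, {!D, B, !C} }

Satisfiable

Try A = true.
Try F = false.
From the singleton clause (!E), E = false.
From the singleton clause (D), D = true.
Try C = false.
Every clause is now satisfied; B is unconstrained.
A satisfying assignment: A=true; B=true; C=false; D=true; E=false; F=false.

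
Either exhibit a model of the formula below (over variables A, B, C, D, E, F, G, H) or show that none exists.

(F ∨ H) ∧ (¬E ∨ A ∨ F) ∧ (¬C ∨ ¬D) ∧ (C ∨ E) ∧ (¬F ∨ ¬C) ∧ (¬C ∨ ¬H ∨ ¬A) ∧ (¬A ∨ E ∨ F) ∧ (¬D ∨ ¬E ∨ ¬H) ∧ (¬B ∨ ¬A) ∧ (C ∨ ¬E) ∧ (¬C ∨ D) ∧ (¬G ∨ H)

UNSATISFIABLE

Try F = True.
From the singleton clause (¬C), C = False.
From the singleton clause (E), E = True.
That conflicts with the unit clause (¬E).
Backtrack on F: now try F = False.
From the singleton clause (H), H = True.
Try E = False.
From the singleton clause (C), C = True.
From the singleton clause (¬D), D = False.
That conflicts with the unit clause (D).
Backtrack on E: now try E = True.
From the singleton clause (A), A = True.
From the singleton clause (¬C), C = False.
That conflicts with the unit clause (C).
Both values of E lead to a conflict.
Both values of F lead to a conflict.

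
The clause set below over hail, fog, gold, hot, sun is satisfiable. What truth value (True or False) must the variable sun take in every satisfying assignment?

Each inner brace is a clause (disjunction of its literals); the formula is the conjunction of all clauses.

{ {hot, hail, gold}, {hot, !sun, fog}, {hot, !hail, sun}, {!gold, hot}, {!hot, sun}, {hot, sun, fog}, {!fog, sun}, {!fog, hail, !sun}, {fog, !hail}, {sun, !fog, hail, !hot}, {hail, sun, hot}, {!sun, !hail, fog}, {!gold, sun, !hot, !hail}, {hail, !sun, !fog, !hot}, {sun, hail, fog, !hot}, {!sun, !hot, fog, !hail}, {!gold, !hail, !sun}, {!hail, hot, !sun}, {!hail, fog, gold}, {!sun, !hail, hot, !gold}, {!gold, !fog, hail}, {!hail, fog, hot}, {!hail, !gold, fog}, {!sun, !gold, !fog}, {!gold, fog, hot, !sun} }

Suppose sun = false.
From the singleton clause (!hot), hot = false.
From the singleton clause (!hail), hail = false.
But (hail) is also a unit clause — contradiction.
So every satisfying assignment has sun = True.

True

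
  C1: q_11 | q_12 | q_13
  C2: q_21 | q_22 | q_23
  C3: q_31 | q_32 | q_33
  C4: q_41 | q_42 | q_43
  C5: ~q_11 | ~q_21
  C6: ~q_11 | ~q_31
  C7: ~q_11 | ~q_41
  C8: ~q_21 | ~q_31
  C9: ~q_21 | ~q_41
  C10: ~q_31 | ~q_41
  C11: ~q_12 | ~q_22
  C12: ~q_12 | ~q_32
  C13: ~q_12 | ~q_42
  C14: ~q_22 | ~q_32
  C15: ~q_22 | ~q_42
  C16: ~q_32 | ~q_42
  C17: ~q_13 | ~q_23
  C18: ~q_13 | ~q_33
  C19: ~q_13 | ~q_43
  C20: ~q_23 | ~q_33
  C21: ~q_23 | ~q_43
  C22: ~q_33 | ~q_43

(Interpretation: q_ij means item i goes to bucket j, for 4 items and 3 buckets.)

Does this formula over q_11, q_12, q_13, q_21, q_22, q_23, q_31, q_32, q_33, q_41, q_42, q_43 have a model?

Suppose q_11 = 0.
Suppose q_12 = 1.
Unit clause (~q_22) forces q_22 = 0.
Unit clause (~q_32) forces q_32 = 0.
Unit clause (~q_42) forces q_42 = 0.
Suppose q_21 = 1.
Unit clause (~q_31) forces q_31 = 0.
Unit clause (q_33) forces q_33 = 1.
Unit clause (~q_41) forces q_41 = 0.
Unit clause (q_43) forces q_43 = 1.
But (~q_43) is also a unit clause — contradiction.
So q_21 must be the other value — set q_21 = 0.
Unit clause (q_23) forces q_23 = 1.
Unit clause (~q_13) forces q_13 = 0.
Unit clause (~q_33) forces q_33 = 0.
Unit clause (q_31) forces q_31 = 1.
Unit clause (~q_41) forces q_41 = 0.
Unit clause (q_43) forces q_43 = 1.
But (~q_43) is also a unit clause — contradiction.
Both values of q_21 lead to a conflict.
So q_12 must be the other value — set q_12 = 0.
Unit clause (q_13) forces q_13 = 1.
Unit clause (~q_23) forces q_23 = 0.
Unit clause (~q_33) forces q_33 = 0.
Unit clause (~q_43) forces q_43 = 0.
Suppose q_21 = 1.
Unit clause (~q_31) forces q_31 = 0.
Unit clause (q_32) forces q_32 = 1.
Unit clause (~q_41) forces q_41 = 0.
Unit clause (q_42) forces q_42 = 1.
But (~q_42) is also a unit clause — contradiction.
So q_21 must be the other value — set q_21 = 0.
Unit clause (q_22) forces q_22 = 1.
Unit clause (~q_32) forces q_32 = 0.
Unit clause (q_31) forces q_31 = 1.
Unit clause (~q_41) forces q_41 = 0.
Unit clause (q_42) forces q_42 = 1.
But (~q_42) is also a unit clause — contradiction.
Both values of q_21 lead to a conflict.
Both values of q_12 lead to a conflict.
So q_11 must be the other value — set q_11 = 1.
Unit clause (~q_21) forces q_21 = 0.
Unit clause (~q_31) forces q_31 = 0.
Unit clause (~q_41) forces q_41 = 0.
Suppose q_22 = 1.
Unit clause (~q_12) forces q_12 = 0.
Unit clause (~q_32) forces q_32 = 0.
Unit clause (q_33) forces q_33 = 1.
Unit clause (~q_42) forces q_42 = 0.
Unit clause (q_43) forces q_43 = 1.
But (~q_43) is also a unit clause — contradiction.
So q_22 must be the other value — set q_22 = 0.
Unit clause (q_23) forces q_23 = 1.
Unit clause (~q_13) forces q_13 = 0.
Unit clause (~q_33) forces q_33 = 0.
Unit clause (q_32) forces q_32 = 1.
Unit clause (~q_12) forces q_12 = 0.
Unit clause (~q_42) forces q_42 = 0.
Unit clause (q_43) forces q_43 = 1.
But (~q_43) is also a unit clause — contradiction.
Both values of q_22 lead to a conflict.
Both values of q_11 lead to a conflict.
No assignment satisfies every clause.

No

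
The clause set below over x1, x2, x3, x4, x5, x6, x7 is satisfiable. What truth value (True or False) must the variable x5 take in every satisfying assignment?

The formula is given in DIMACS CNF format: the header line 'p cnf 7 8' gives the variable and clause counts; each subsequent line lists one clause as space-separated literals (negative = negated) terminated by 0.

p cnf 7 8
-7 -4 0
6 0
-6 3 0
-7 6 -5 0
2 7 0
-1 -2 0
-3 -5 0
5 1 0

False

Suppose x5 = True.
The clause (x6) is unit, so x6 = True.
The clause (x3) is unit, so x3 = True.
Now (¬x3) is unsatisfied and unit — conflict.
So every satisfying assignment has x5 = False.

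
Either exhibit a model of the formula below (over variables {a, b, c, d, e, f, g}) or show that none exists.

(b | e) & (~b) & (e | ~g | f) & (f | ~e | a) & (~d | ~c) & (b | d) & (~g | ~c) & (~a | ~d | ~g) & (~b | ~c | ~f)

a=0; b=0; c=0; d=1; e=1; f=1; g=1

From the singleton clause (~b), b = 0.
From the singleton clause (e), e = 1.
From the singleton clause (d), d = 1.
From the singleton clause (~c), c = 0.
Case f = 1:
Case a = 0:
Every clause is now satisfied; g is unconstrained.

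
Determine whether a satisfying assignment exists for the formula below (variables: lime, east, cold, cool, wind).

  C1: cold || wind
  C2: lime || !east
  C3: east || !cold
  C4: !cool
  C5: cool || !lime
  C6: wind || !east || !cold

Yes

Unit clause (!cool) forces cool = false.
Unit clause (!lime) forces lime = false.
Unit clause (!east) forces east = false.
Unit clause (!cold) forces cold = false.
Unit clause (wind) forces wind = true.
All clauses are satisfied.
A satisfying assignment: lime ↦ false, east ↦ false, cold ↦ false, cool ↦ false, wind ↦ true.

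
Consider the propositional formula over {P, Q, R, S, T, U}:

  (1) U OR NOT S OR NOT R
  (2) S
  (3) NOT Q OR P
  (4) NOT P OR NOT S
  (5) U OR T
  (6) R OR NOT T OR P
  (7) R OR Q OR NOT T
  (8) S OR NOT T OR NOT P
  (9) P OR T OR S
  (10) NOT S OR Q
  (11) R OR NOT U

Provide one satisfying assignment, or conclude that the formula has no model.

Unit clause (S) forces S = true.
Unit clause (NOT P) forces P = false.
Unit clause (NOT Q) forces Q = false.
But (Q) is also a unit clause — contradiction.

UNSATISFIABLE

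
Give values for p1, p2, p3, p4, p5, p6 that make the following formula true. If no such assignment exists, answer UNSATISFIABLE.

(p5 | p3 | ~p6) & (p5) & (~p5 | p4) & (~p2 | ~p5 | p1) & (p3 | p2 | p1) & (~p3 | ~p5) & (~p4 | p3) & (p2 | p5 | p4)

UNSATISFIABLE

Unit clause (p5) forces p5 = 1.
Unit clause (p4) forces p4 = 1.
Unit clause (~p3) forces p3 = 0.
But (p3) is also a unit clause — contradiction.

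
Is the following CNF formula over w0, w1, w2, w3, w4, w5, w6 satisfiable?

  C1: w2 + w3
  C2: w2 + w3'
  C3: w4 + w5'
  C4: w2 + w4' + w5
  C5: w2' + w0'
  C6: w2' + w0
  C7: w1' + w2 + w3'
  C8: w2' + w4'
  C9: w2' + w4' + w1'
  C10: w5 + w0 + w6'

Try w2 = 1.
From the singleton clause (w0'), w0 = 0.
Now (w0) is unsatisfied and unit — conflict.
So w2 must be the other value — set w2 = 0.
From the singleton clause (w3), w3 = 1.
Now (w3') is unsatisfied and unit — conflict.
Both values of w2 lead to a conflict.
No assignment satisfies every clause.

No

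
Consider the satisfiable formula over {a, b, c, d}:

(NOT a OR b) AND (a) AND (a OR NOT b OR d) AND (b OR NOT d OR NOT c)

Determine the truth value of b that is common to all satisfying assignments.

Suppose b = false.
From the singleton clause (NOT a), a = false.
Now (a) is unsatisfied and unit — conflict.
So every satisfying assignment has b = True.

True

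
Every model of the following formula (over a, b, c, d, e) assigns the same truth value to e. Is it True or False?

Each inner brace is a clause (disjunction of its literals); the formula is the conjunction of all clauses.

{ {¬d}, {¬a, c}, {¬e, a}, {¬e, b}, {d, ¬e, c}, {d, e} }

True

Suppose e = False.
(¬d) alone gives d = False.
But (d) is also a unit clause — contradiction.
So every satisfying assignment has e = True.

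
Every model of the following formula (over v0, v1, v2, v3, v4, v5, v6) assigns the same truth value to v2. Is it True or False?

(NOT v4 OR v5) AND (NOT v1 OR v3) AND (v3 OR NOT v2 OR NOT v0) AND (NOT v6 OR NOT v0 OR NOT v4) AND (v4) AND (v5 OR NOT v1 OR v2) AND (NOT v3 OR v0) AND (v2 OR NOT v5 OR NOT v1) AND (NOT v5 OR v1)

True

Suppose v2 = false.
The clause (v4) is unit, so v4 = true.
The clause (v5) is unit, so v5 = true.
The clause (NOT v1) is unit, so v1 = false.
But (v1) is also a unit clause — contradiction.
So every satisfying assignment has v2 = True.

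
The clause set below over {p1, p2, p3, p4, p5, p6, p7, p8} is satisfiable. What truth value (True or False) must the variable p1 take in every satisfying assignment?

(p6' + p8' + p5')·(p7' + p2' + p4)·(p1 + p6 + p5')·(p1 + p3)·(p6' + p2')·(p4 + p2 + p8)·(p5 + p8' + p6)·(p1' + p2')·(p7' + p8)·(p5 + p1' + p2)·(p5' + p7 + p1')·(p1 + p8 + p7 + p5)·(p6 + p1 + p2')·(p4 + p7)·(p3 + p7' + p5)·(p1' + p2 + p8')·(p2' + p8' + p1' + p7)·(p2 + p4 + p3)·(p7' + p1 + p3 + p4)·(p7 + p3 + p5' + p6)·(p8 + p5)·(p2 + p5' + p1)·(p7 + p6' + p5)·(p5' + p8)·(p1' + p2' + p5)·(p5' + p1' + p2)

False

Suppose p1 = 1.
From the singleton clause (p2'), p2 = 0.
From the singleton clause (p5), p5 = 1.
That conflicts with the unit clause (p5').
So every satisfying assignment has p1 = False.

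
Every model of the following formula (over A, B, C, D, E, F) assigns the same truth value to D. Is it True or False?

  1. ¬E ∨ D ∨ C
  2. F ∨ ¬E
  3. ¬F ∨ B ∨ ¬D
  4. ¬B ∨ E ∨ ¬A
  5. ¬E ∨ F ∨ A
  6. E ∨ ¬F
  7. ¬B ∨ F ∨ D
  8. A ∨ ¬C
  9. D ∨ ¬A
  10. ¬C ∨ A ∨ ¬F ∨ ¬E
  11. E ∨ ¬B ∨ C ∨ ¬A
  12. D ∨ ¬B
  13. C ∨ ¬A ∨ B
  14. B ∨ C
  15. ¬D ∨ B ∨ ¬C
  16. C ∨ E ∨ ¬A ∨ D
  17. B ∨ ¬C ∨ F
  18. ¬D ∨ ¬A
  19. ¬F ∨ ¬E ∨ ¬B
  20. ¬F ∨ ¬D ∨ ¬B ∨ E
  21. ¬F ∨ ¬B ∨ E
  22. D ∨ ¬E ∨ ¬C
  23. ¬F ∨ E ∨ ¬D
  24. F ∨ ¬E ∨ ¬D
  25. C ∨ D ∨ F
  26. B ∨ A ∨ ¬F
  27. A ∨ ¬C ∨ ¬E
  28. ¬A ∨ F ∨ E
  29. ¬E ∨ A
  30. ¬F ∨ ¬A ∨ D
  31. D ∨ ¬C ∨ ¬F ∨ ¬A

True

Suppose D = False.
(¬A) alone gives A = False.
(¬C) alone gives C = False.
(¬E) alone gives E = False.
(¬F) alone gives F = False.
Now (F) is unsatisfied and unit — conflict.
So every satisfying assignment has D = True.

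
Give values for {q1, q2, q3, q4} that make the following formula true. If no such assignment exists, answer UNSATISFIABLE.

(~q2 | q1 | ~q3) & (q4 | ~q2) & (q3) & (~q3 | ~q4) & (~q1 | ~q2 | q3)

q1: 1; q2: 0; q3: 1; q4: 0

Unit clause (q3) forces q3 = 1.
Unit clause (~q4) forces q4 = 0.
Unit clause (~q2) forces q2 = 0.
All clauses hold; q1 can take either value.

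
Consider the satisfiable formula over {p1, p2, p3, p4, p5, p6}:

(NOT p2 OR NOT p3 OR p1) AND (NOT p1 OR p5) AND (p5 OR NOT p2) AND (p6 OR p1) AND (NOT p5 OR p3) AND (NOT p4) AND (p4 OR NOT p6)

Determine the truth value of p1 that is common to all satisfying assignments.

True

Suppose p1 = false.
(p6) alone gives p6 = true.
(NOT p4) alone gives p4 = false.
That conflicts with the unit clause (p4).
So every satisfying assignment has p1 = True.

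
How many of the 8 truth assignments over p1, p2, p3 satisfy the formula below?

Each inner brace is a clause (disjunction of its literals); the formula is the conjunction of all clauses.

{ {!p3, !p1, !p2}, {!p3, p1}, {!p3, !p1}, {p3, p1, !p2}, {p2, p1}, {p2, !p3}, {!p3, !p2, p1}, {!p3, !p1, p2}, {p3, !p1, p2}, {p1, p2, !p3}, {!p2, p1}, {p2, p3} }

There are 2^3 = 8 truth assignments over (p1, p2, p3).
Check each against the 12 clauses (columns in the order p1, p2, p3):
  F F F  ✗ fails (p2 || p1)
  F F T  ✗ fails (!p3 || p1)
  F T F  ✗ fails (p3 || p1 || !p2)
  F T T  ✗ fails (!p3 || p1)
  T F F  ✗ fails (p3 || !p1 || p2)
  T F T  ✗ fails (!p3 || !p1)
  T T F  ✓ satisfies all
  T T T  ✗ fails (!p3 || !p1 || !p2)
1 of the 8 rows is a model.

1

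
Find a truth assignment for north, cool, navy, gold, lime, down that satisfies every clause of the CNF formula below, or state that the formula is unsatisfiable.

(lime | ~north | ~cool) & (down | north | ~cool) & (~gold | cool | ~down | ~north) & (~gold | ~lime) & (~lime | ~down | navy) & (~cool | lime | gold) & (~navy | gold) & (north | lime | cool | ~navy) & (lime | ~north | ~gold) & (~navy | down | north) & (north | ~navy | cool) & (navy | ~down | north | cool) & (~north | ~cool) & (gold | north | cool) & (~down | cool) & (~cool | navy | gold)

north=0,  cool=1,  navy=1,  gold=1,  lime=0,  down=1

Branch on gold: set gold = 1.
The clause (~lime) is unit, so lime = 0.
The clause (~north) is unit, so north = 0.
Branch on down: set down = 1.
The clause (cool) is unit, so cool = 1.
No clause remains; navy is free.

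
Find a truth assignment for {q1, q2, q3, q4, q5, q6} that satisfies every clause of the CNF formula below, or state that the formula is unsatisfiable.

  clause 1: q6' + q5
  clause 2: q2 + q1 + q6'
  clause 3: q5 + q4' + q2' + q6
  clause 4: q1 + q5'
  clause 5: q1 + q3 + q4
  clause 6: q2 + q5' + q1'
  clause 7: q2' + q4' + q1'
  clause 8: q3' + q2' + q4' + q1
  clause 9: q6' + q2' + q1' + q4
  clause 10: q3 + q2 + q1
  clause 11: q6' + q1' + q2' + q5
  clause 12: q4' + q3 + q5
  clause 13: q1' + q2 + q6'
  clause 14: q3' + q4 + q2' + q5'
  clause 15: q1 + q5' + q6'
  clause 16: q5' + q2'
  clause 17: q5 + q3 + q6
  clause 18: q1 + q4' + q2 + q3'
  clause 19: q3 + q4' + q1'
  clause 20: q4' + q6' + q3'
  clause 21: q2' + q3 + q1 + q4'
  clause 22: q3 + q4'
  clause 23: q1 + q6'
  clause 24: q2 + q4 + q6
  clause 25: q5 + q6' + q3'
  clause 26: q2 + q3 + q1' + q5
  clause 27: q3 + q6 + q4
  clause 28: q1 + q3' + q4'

Branch on q6: set q6 = 0.
Branch on q1: set q1 = 0.
From the singleton clause (q5'), q5 = 0.
From the singleton clause (q3), q3 = 1.
From the singleton clause (q4'), q4 = 0.
From the singleton clause (q2), q2 = 1.
Every clause now holds.

q1 ↦ 0, q2 ↦ 1, q3 ↦ 1, q4 ↦ 0, q5 ↦ 0, q6 ↦ 0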